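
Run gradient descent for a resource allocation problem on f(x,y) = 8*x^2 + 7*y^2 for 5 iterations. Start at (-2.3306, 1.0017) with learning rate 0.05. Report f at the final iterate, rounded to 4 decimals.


Gradient descent on f(x,y) = 8*x^2 + 7*y^2.
Starting point: (-2.3306, 1.0017), alpha = 0.05
Step 1: grad_x = 2*8*-2.3306 = -37.2896, grad_y = 2*7*1.0017 = 14.0238
  x_1 = -2.3306 - 0.05*-37.2896 = -0.4661
  y_1 = 1.0017 - 0.05*14.0238 = 0.3005
Step 2: grad_x = 2*8*-0.4661 = -7.4579, grad_y = 2*7*0.3005 = 4.2071
  x_2 = -0.4661 - 0.05*-7.4579 = -0.0932
  y_2 = 0.3005 - 0.05*4.2071 = 0.0902
Step 3: grad_x = 2*8*-0.0932 = -1.4916, grad_y = 2*7*0.0902 = 1.2621
  x_3 = -0.0932 - 0.05*-1.4916 = -0.0186
  y_3 = 0.0902 - 0.05*1.2621 = 0.027
Step 4: grad_x = 2*8*-0.0186 = -0.2983, grad_y = 2*7*0.027 = 0.3786
  x_4 = -0.0186 - 0.05*-0.2983 = -0.0037
  y_4 = 0.027 - 0.05*0.3786 = 0.0081
Step 5: grad_x = 2*8*-0.0037 = -0.0597, grad_y = 2*7*0.0081 = 0.1136
  x_5 = -0.0037 - 0.05*-0.0597 = -0.0007
  y_5 = 0.0081 - 0.05*0.1136 = 0.0024
f(-0.0007, 0.0024) = 8*(-0.0007)^2 + 7*0.0024^2 = 0.0


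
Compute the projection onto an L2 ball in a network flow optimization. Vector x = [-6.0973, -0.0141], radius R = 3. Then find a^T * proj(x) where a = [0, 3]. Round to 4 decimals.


Step 1: Compute ||x|| (intermediates to 6 decimals).
||x|| = sqrt((-6.0973)^2 + (-0.0141)^2) = 6.097316
Step 2: Project.
Since ||x|| > R, scale = R/||x|| = 3/6.097316 = 0.49202, proj(x) = scale * x
proj(x) = [-2.999994, -0.006937]
Step 3: Dot product.
a^T * proj(x) = 0*(-2.999994) + 3*(-0.006937) = -0.0208


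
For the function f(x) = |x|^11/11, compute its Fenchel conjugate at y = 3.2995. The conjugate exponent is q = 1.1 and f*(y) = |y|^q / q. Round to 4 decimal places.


The conjugate exponent q satisfies 1/p + 1/q = 1.
p = 11, so q = 11/(11 - 1) = 1.1
|y|^q = 3.2995^1.1 = 3.7179
f*(3.2995) = 3.7179 / 1.1 = 3.3799


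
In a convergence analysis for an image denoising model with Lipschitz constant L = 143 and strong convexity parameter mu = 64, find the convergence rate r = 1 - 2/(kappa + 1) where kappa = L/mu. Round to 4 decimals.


Step 1: Compute the condition number.
kappa = L/mu = 143/64 = 2.2344
Step 2: Compute the convergence rate.
r = 1 - 2/(kappa + 1) = 1 - 2*mu/(L + mu) = (L - mu)/(L + mu) = 79/207 = 0.3816


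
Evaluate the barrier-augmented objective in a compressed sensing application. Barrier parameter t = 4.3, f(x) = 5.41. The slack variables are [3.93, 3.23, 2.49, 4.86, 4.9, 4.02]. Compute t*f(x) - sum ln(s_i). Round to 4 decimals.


Step 1: Compute log-barrier.
ln values: [1.3686, 1.1725, 0.9123, 1.581, 1.5892, 1.3913]
phi = -(1.3686 + 1.1725 + 0.9123 + 1.581 + 1.5892 + 1.3913) = -8.015
Step 2: Compute augmented objective.
t*f(x) = 4.3*5.41 = 23.263
Total = 23.263 - 8.015 = 15.248


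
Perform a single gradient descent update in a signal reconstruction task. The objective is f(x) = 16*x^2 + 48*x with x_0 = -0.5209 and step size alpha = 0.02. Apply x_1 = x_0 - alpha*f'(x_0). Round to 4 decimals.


We compute the gradient at x_0 and apply the update.
f'(x) = 32*x + 48
f'(-0.5209) = 32*-0.5209 + 48 = 31.3312
x_1 = -0.5209 - 0.02*31.3312 = -1.1475


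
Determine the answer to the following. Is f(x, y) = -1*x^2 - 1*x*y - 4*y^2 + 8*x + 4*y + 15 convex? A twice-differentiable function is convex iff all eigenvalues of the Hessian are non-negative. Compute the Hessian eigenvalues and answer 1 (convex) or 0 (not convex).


The Hessian of f(x,y) = -1*x^2 - 1*x*y - 4*y^2 + 8*x + 4*y + 15 is:
H = [[-2, -1], [-1, -8]]
Trace = -2 - 8 = -10
Determinant = -2*-8 - (-1)^2 = 15
Discriminant = (-10)^2 - 4*15 = 40.0
Eigenvalues: lambda_1 = -8.1623, lambda_2 = -1.8377
The function is not convex.

0


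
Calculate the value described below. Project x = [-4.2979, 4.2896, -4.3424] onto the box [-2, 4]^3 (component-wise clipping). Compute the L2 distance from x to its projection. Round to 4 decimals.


Project each component onto [-2, 4].
clip(-4.2979) = -2.0, clip(4.2896) = 4.0, clip(-4.3424) = -2.0
Projection = [-2.0, 4.0, -2.0]
Squared diffs: [5.2803, 0.0839, 5.4868]
Distance = sqrt(10.851) = 3.2941


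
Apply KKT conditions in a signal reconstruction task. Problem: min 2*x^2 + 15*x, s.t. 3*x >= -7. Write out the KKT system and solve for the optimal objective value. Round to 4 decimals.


Step 1: Try lambda = 0 (constraint inactive).
x_unc = -15/(2*2) = -3.75
Check: 3*-3.75 = -11.25 < -7 -- violated!
Step 2: Constraint must be active: 3*x = -7
x* = -7/3 = -2.3333 (rounded; the exact value -7/3 is used below)
lambda = (2*2*(-7/3) + 15)/3 = 1.8889
Step 3: Compute optimal value.
f(x*) = 2*(-7/3)^2 + 15*(-7/3) = -24.1111


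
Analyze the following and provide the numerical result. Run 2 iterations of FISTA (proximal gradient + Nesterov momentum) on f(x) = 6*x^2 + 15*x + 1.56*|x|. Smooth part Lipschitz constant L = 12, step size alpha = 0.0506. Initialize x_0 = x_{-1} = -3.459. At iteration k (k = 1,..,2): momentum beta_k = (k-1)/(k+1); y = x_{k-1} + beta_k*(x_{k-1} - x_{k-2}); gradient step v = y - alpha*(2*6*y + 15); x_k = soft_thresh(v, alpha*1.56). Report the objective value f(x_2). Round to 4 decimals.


FISTA on f(x) = 6*x^2 + 15*x + 1.56*|x|
L = 12, alpha = 0.0506
Iteration 1: beta = 0.0, y = -3.459 + 0.0*(-3.459 + 3.459) = -3.459
  grad(y) = -26.508, v = y - alpha*grad = -2.1177
  prox(v) = soft_thresh(-2.1177, 0.0789) = -2.0388
Iteration 2: beta = 0.3333, y = -2.0388 + 0.3333*(-2.0388 + 3.459) = -1.5653
  grad(y) = -3.7841, v = y - alpha*grad = -1.3739
  prox(v) = soft_thresh(-1.3739, 0.0789) = -1.2949
f(x_2) = 6*(-1.2949)^2 + 15*(-1.2949) + 1.56*|-1.2949| = -7.3428


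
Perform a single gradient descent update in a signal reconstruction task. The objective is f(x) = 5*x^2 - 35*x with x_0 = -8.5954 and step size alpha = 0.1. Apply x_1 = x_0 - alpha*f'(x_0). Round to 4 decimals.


We compute the gradient at x_0 and apply the update.
f'(x) = 10*x - 35
f'(-8.5954) = 10*-8.5954 - 35 = -120.954
x_1 = -8.5954 - 0.1*-120.954 = 3.5


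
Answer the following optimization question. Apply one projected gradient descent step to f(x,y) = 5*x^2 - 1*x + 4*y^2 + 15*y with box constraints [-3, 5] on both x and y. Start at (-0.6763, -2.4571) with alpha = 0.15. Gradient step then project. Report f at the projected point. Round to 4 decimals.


Step 1: Compute gradient at (-0.6763, -2.4571).
grad_x = 2*5*-0.6763 - 1 = -7.763
grad_y = 2*4*-2.4571 + 15 = -4.6568
Step 2: Gradient step.
x_raw = -0.6763 - 0.15*-7.763 = 0.4882
y_raw = -2.4571 - 0.15*-4.6568 = -1.7586
Step 3: Project onto [-3, 5].
x_proj = clip(0.4882) = 0.4882
y_proj = clip(-1.7586) = -1.7586
Step 4: Evaluate f.
f(0.4882, -1.7586) = -13.305


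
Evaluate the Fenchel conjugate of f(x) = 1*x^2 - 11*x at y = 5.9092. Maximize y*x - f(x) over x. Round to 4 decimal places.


f*(y) = sup_x {y*x - a*x^2 - b*x} = sup_x {(y-b)*x - a*x^2}
FOC: (y - b) - 2a*x = 0 => x* = (y - b)/(2a)
x* = (5.9092 + 11)/(2*1) = 8.4546
f*(5.9092) = (y-b)^2/(4a) = (5.9092 + 11)^2/(4*1)
= 285.921/4 = 71.4803


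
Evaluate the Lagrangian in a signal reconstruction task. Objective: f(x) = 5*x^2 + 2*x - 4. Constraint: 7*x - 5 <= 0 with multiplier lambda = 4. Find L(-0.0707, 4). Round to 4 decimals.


Step 1: Evaluate f(x).
f(-0.0707) = 5*(-0.0707)^2 + 2*(-0.0707) - 4 = -4.1164
Step 2: Evaluate g(x).
g(-0.0707) = 7*-0.0707 - 5 = -5.4949
Step 3: Compute Lagrangian.
L = -4.1164 + 4*-5.4949 = -26.096


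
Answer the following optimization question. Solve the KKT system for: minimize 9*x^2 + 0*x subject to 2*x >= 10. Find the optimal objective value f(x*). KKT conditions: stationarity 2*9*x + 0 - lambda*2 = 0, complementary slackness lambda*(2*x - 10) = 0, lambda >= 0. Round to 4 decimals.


Step 1: Try lambda = 0 (constraint inactive).
x_unc = 0/(2*9) = 0.0
Check: 2*0.0 = 0.0 < 10 -- violated!
Step 2: Constraint must be active: 2*x = 10
x* = 10/2 = 5.0
lambda = (2*9*5.0 + 0)/2 = 45.0
Step 3: Compute optimal value.
f(x*) = 9*5.0^2 + 0*5.0 = 225.0


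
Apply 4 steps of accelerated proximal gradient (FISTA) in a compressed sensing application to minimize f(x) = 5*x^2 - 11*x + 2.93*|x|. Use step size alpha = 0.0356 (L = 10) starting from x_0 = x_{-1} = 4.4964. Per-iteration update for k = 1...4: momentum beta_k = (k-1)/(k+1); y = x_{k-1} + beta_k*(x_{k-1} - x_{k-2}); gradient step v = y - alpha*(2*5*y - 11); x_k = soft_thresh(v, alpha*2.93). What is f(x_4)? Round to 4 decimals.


FISTA on f(x) = 5*x^2 - 11*x + 2.93*|x|
L = 10, alpha = 0.0356
Iteration 1: beta = 0.0, y = 4.4964 + 0.0*(4.4964 - 4.4964) = 4.4964
  grad(y) = 33.964, v = y - alpha*grad = 3.2873
  prox(v) = soft_thresh(3.2873, 0.1043) = 3.183
Iteration 2: beta = 0.3333, y = 3.183 + 0.3333*(3.183 - 4.4964) = 2.7452
  grad(y) = 16.4516, v = y - alpha*grad = 2.1595
  prox(v) = soft_thresh(2.1595, 0.1043) = 2.0552
Iteration 3: beta = 0.5, y = 2.0552 + 0.5*(2.0552 - 3.183) = 1.4913
  grad(y) = 3.9128, v = y - alpha*grad = 1.352
  prox(v) = soft_thresh(1.352, 0.1043) = 1.2477
Iteration 4: beta = 0.6, y = 1.2477 + 0.6*(1.2477 - 2.0552) = 0.7632
  grad(y) = -3.3682, v = y - alpha*grad = 0.8831
  prox(v) = soft_thresh(0.8831, 0.1043) = 0.7788
f(x_4) = 5*0.7788^2 - 11*0.7788 + 2.93*|0.7788| = -3.2523


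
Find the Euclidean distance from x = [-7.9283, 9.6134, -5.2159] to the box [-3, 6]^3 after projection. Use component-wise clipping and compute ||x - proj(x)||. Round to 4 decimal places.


Project each component onto [-3, 6].
clip(-7.9283) = -3.0, clip(9.6134) = 6.0, clip(-5.2159) = -3.0
Projection = [-3.0, 6.0, -3.0]
Squared diffs: [24.2881, 13.0567, 4.9102]
Distance = sqrt(42.255) = 6.5004


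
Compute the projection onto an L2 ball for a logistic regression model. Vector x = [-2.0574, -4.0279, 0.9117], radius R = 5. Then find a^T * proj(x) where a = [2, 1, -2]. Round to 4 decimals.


Step 1: Compute ||x|| (intermediates to 6 decimals).
||x|| = sqrt((-2.0574)^2 + (-4.0279)^2 + 0.9117^2) = 4.6139
Step 2: Project.
Since ||x|| <= R, proj = x (no scaling needed).
proj(x) = [-2.0574, -4.0279, 0.9117]
Step 3: Dot product.
a^T * proj(x) = 2*(-2.0574) + 1*(-4.0279) - 2*0.9117 = -9.9661


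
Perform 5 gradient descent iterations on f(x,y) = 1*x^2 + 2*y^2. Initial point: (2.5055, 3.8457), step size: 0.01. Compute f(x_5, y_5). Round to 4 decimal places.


Gradient descent on f(x,y) = 1*x^2 + 2*y^2.
Starting point: (2.5055, 3.8457), alpha = 0.01
Step 1: grad_x = 2*1*2.5055 = 5.011, grad_y = 2*2*3.8457 = 15.3828
  x_1 = 2.5055 - 0.01*5.011 = 2.4554
  y_1 = 3.8457 - 0.01*15.3828 = 3.6919
Step 2: grad_x = 2*1*2.4554 = 4.9108, grad_y = 2*2*3.6919 = 14.7675
  x_2 = 2.4554 - 0.01*4.9108 = 2.4063
  y_2 = 3.6919 - 0.01*14.7675 = 3.5442
Step 3: grad_x = 2*1*2.4063 = 4.8126, grad_y = 2*2*3.5442 = 14.1768
  x_3 = 2.4063 - 0.01*4.8126 = 2.3582
  y_3 = 3.5442 - 0.01*14.1768 = 3.4024
Step 4: grad_x = 2*1*2.3582 = 4.7163, grad_y = 2*2*3.4024 = 13.6097
  x_4 = 2.3582 - 0.01*4.7163 = 2.311
  y_4 = 3.4024 - 0.01*13.6097 = 3.2663
Step 5: grad_x = 2*1*2.311 = 4.622, grad_y = 2*2*3.2663 = 13.0653
  x_5 = 2.311 - 0.01*4.622 = 2.2648
  y_5 = 3.2663 - 0.01*13.0653 = 3.1357
f(2.2648, 3.1357) = 1*2.2648^2 + 2*3.1357^2 = 24.7942


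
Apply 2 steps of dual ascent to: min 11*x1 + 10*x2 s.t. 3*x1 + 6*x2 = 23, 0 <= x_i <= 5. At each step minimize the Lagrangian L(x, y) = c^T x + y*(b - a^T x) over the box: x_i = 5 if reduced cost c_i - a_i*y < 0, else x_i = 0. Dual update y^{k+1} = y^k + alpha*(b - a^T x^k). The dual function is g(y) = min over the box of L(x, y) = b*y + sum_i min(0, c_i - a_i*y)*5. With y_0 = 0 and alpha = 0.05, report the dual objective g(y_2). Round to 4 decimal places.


Dual ascent for LP: min 11*x1 + 10*x2, 3*x1 + 6*x2 = 23, 0 <= x_i <= 5
Step 1: y^k = 0.0, reduced costs: (11.0, 10.0)
  x^k = (0.0, 0.0), subgradient = b - a^T x = 23.0
  y^{k+1} = 0.0 + 0.05*23.0 = 1.15
Step 2: y^k = 1.15, reduced costs: (7.55, 3.1)
  x^k = (0.0, 0.0), subgradient = b - a^T x = 23.0
  y^{k+1} = 1.15 + 0.05*23.0 = 2.3
Dual objective at y_2 = 2.3: reduced costs (4.1, -3.8), box minimizer x = (0.0, 5.0)
g(y_2) = b*y + (c1 - a1*y)*x1 + (c2 - a2*y)*x2 = 23*2.3 + 4.1*0.0 + (-3.8)*5.0 = 52.9 + 0.0 - 19.0 = 33.9


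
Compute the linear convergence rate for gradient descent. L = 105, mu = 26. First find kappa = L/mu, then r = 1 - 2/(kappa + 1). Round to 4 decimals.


Step 1: Compute the condition number.
kappa = L/mu = 105/26 = 4.0385
Step 2: Compute the convergence rate.
r = 1 - 2/(kappa + 1) = 1 - 2*mu/(L + mu) = (L - mu)/(L + mu) = 79/131 = 0.6031


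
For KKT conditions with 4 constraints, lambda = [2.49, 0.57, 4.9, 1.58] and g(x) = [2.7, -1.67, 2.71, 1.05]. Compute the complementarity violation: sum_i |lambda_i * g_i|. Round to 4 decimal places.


KKT complementary slackness check:
lambda_1 * g_1 = 2.49 * 2.7 = 6.723
lambda_2 * g_2 = 0.57 * -1.67 = -0.9519
lambda_3 * g_3 = 4.9 * 2.71 = 13.279
lambda_4 * g_4 = 1.58 * 1.05 = 1.659
Total violation = 6.723 + 0.9519 + 13.279 + 1.659 = 22.6129


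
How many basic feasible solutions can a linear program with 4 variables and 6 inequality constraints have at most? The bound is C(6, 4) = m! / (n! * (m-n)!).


Each vertex corresponds to some choice of n active constraints out of m, so the number of vertices is at most C(m, n) = m! / (n!(m-n)!).
m = 6, n = 4
Numerator: 6 * 5 * 4 * 3
Denominator: 4! = 24
C(6, 4) = 15


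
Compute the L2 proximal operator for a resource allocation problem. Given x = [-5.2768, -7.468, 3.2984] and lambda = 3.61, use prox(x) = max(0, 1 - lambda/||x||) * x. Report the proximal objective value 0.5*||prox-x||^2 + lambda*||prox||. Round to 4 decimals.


Step 1: Compute ||x||.
||x|| = 9.7209
Step 2: Compute scaling factor.
scale = max(0, 1 - 3.61/9.7209) = 0.6286
Step 3: prox(x) = [-3.3172, -4.6946, 2.0735]
||prox(x)|| = 6.1109
Step 4: Proximal objective.
0.5*||prox-x||^2 = 6.5161
lambda*||prox|| = 22.0603
Total = 28.5762


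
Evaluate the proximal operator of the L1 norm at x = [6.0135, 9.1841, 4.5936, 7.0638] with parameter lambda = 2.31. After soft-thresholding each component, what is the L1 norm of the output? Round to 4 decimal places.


Soft-thresholding with lambda = 2.31:
prox(6.0135) = sign(6.0135)*max(|6.0135| - 2.31, 0) = 3.7035
prox(9.1841) = sign(9.1841)*max(|9.1841| - 2.31, 0) = 6.8741
prox(4.5936) = sign(4.5936)*max(|4.5936| - 2.31, 0) = 2.2836
prox(7.0638) = sign(7.0638)*max(|7.0638| - 2.31, 0) = 4.7538
prox(x) = [3.7035, 6.8741, 2.2836, 4.7538]
||prox(x)||_1 = 3.7035 + 6.8741 + 2.2836 + 4.7538 = 17.615


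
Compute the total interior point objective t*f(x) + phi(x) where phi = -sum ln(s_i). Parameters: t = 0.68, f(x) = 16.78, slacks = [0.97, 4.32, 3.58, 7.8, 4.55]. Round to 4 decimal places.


Step 1: Compute log-barrier.
ln values: [-0.0305, 1.4633, 1.2754, 2.0541, 1.5151]
phi = -(-0.0305 + 1.4633 + 1.2754 + 2.0541 + 1.5151) = -6.2774
Step 2: Compute augmented objective.
t*f(x) = 0.68*16.78 = 11.4104
Total = 11.4104 - 6.2774 = 5.133


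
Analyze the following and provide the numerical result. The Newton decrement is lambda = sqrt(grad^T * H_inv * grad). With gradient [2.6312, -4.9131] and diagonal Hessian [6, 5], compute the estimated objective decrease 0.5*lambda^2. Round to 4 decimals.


Step 1: H is diagonal, so H^(-1) * g = [0.4385, -0.9826].
Step 2: g^T H^(-1) g = sum_i g_i^2 / H_ii
  = (2.6312)^2/6 + (-4.9131)^2/5
  = 1.1539 + 4.8277 = 5.9816
Step 3: Objective decrease = 0.5 * g^T H^(-1) g = 2.9908


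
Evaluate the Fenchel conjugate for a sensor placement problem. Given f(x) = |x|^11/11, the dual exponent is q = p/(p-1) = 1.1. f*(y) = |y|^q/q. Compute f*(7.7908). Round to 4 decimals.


The conjugate exponent q satisfies 1/p + 1/q = 1.
p = 11, so q = 11/(11 - 1) = 1.1
|y|^q = 7.7908^1.1 = 9.5662
f*(7.7908) = 9.5662 / 1.1 = 8.6966


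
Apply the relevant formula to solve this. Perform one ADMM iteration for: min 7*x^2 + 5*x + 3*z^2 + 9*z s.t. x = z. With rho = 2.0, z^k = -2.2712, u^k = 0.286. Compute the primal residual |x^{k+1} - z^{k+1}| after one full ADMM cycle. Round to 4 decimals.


ADMM iteration with rho = 2.0, z^k = -2.2712, u^k = 0.286
Step 1: x-update.
Minimize 7*x^2 + 5*x + (2.0/2)*(x + 2.2712 + 0.286)^2
FOC: (2*7 + 2.0)*x = -5 + 2.0*(-2.2712 - 0.286)
x^{k+1} = -0.6322
Step 2: z-update.
Minimize 3*z^2 + 9*z + (2.0/2)*(-0.6322 - z + 0.286)^2
FOC: (2*3 + 2.0)*z = -9 + 2.0*(-0.6322 + 0.286)
z^{k+1} = -1.2115
Step 3: u-update.
u^{k+1} = 0.286 - 0.6322 + 1.2115 = 0.8654
Step 4: Primal residual = |-0.6322 + 1.2115| = 0.5794


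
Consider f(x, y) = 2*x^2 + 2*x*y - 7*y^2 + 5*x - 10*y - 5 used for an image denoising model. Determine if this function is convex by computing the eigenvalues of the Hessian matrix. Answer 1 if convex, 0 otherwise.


The Hessian of f(x,y) = 2*x^2 + 2*x*y - 7*y^2 + 5*x - 10*y - 5 is:
H = [[4, 2], [2, -14]]
Trace = 4 - 14 = -10
Determinant = 4*-14 - (2)^2 = -60
Discriminant = (-10)^2 - 4*-60 = 340.0
Eigenvalues: lambda_1 = -14.2195, lambda_2 = 4.2195
The function is not convex.

0


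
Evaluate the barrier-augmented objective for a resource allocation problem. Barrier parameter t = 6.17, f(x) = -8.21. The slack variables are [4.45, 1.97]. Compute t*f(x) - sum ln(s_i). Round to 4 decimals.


Step 1: Compute log-barrier.
ln values: [1.4929, 0.678]
phi = -(1.4929 + 0.678) = -2.1709
Step 2: Compute augmented objective.
t*f(x) = 6.17*-8.21 = -50.6557
Total = -50.6557 - 2.1709 = -52.8266


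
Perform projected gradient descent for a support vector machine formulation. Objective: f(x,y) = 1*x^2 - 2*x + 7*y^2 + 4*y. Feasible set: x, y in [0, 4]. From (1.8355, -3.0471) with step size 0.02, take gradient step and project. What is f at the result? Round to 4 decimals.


Step 1: Compute gradient at (1.8355, -3.0471).
grad_x = 2*1*1.8355 - 2 = 1.671
grad_y = 2*7*-3.0471 + 4 = -38.6594
Step 2: Gradient step.
x_raw = 1.8355 - 0.02*1.671 = 1.8021
y_raw = -3.0471 - 0.02*-38.6594 = -2.2739
Step 3: Project onto [0, 4].
x_proj = clip(1.8021) = 1.8021
y_proj = clip(-2.2739) = 0.0
Step 4: Evaluate f.
f(1.8021, 0.0) = -0.3567


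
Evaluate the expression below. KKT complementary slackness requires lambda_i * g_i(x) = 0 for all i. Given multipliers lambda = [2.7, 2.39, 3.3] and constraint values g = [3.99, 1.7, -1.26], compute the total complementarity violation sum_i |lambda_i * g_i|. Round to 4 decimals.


KKT complementary slackness check:
lambda_1 * g_1 = 2.7 * 3.99 = 10.773
lambda_2 * g_2 = 2.39 * 1.7 = 4.063
lambda_3 * g_3 = 3.3 * -1.26 = -4.158
Total violation = 10.773 + 4.063 + 4.158 = 18.994


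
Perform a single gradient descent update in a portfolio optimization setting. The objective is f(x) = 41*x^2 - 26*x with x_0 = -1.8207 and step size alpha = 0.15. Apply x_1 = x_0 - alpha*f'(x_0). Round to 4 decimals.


We compute the gradient at x_0 and apply the update.
f'(x) = 82*x - 26
f'(-1.8207) = 82*-1.8207 - 26 = -175.2974
x_1 = -1.8207 - 0.15*-175.2974 = 24.4739


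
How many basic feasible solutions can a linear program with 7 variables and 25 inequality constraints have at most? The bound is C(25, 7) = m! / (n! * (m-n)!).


Each vertex corresponds to some choice of n active constraints out of m, so the number of vertices is at most C(m, n) = m! / (n!(m-n)!).
m = 25, n = 7
Numerator: 25 * 24 * 23 * 22 * 21 * 20 * 19
Denominator: 7! = 5040
C(25, 7) = 480700


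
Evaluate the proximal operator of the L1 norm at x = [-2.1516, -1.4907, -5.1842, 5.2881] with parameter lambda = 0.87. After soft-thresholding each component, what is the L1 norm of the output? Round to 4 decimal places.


Soft-thresholding with lambda = 0.87:
prox(-2.1516) = sign(-2.1516)*max(|-2.1516| - 0.87, 0) = -1.2816
prox(-1.4907) = sign(-1.4907)*max(|-1.4907| - 0.87, 0) = -0.6207
prox(-5.1842) = sign(-5.1842)*max(|-5.1842| - 0.87, 0) = -4.3142
prox(5.2881) = sign(5.2881)*max(|5.2881| - 0.87, 0) = 4.4181
prox(x) = [-1.2816, -0.6207, -4.3142, 4.4181]
||prox(x)||_1 = 1.2816 + 0.6207 + 4.3142 + 4.4181 = 10.6346


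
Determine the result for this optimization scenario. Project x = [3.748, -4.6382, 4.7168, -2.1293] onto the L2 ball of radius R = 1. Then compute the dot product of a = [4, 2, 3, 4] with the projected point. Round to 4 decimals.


Step 1: Compute ||x|| (intermediates to 6 decimals).
||x|| = sqrt(3.748^2 + (-4.6382)^2 + 4.7168^2 + (-2.1293)^2) = 7.895728
Step 2: Project.
Since ||x|| > R, scale = R/||x|| = 1/7.895728 = 0.126651, proj(x) = scale * x
proj(x) = [0.474688, -0.587433, 0.597387, -0.269678]
Step 3: Dot product.
a^T * proj(x) = 4*0.474688 + 2*(-0.587433) + 3*0.597387 + 4*(-0.269678) = 1.4373


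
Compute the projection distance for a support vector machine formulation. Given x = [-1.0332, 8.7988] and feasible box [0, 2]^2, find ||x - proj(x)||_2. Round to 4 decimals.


Project each component onto [0, 2].
clip(-1.0332) = 0.0, clip(8.7988) = 2.0
Projection = [0.0, 2.0]
Squared diffs: [1.0675, 46.2237]
Distance = sqrt(47.2912) = 6.8769


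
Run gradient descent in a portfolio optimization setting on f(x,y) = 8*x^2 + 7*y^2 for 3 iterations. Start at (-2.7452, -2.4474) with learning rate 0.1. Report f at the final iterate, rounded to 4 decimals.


Gradient descent on f(x,y) = 8*x^2 + 7*y^2.
Starting point: (-2.7452, -2.4474), alpha = 0.1
Step 1: grad_x = 2*8*-2.7452 = -43.9232, grad_y = 2*7*-2.4474 = -34.2636
  x_1 = -2.7452 - 0.1*-43.9232 = 1.6471
  y_1 = -2.4474 - 0.1*-34.2636 = 0.979
Step 2: grad_x = 2*8*1.6471 = 26.3539, grad_y = 2*7*0.979 = 13.7054
  x_2 = 1.6471 - 0.1*26.3539 = -0.9883
  y_2 = 0.979 - 0.1*13.7054 = -0.3916
Step 3: grad_x = 2*8*-0.9883 = -15.8124, grad_y = 2*7*-0.3916 = -5.4822
  x_3 = -0.9883 - 0.1*-15.8124 = 0.593
  y_3 = -0.3916 - 0.1*-5.4822 = 0.1566
f(0.593, 0.1566) = 8*0.593^2 + 7*0.1566^2 = 2.9846


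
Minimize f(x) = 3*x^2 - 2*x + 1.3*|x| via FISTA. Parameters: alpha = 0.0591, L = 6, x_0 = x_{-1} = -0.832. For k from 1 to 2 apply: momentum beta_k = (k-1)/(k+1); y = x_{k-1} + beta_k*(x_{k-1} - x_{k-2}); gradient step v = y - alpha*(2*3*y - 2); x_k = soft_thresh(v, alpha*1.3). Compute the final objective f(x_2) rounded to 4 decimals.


FISTA on f(x) = 3*x^2 - 2*x + 1.3*|x|
L = 6, alpha = 0.0591
Iteration 1: beta = 0.0, y = -0.832 + 0.0*(-0.832 + 0.832) = -0.832
  grad(y) = -6.992, v = y - alpha*grad = -0.4188
  prox(v) = soft_thresh(-0.4188, 0.0768) = -0.3419
Iteration 2: beta = 0.3333, y = -0.3419 + 0.3333*(-0.3419 + 0.832) = -0.1786
  grad(y) = -3.0715, v = y - alpha*grad = 0.0029
  prox(v) = soft_thresh(0.0029, 0.0768) = 0.0
f(x_2) = 3*0.0^2 - 2*0.0 + 1.3*|0.0| = 0.0


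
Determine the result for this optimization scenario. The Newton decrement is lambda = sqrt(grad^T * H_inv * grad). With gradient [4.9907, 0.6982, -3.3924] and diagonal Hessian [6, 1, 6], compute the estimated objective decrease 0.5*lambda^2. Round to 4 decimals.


Step 1: H is diagonal, so H^(-1) * g = [0.8318, 0.6982, -0.5654].
Step 2: g^T H^(-1) g = sum_i g_i^2 / H_ii
  = (4.9907)^2/6 + (0.6982)^2/1 + (-3.3924)^2/6
  = 4.1512 + 0.4875 + 1.9181 = 6.5567
Step 3: Objective decrease = 0.5 * g^T H^(-1) g = 3.2784


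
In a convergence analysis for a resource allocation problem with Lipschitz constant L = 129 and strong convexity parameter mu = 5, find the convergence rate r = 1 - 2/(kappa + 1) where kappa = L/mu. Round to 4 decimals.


Step 1: Compute the condition number.
kappa = L/mu = 129/5 = 25.8
Step 2: Compute the convergence rate.
r = 1 - 2/(kappa + 1) = 1 - 2*mu/(L + mu) = (L - mu)/(L + mu) = 124/134 = 0.9254


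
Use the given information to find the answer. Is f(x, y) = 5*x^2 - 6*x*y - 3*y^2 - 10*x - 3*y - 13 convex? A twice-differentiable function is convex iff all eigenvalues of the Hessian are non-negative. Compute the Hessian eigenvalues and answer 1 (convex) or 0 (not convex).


The Hessian of f(x,y) = 5*x^2 - 6*x*y - 3*y^2 - 10*x - 3*y - 13 is:
H = [[10, -6], [-6, -6]]
Trace = 10 - 6 = 4
Determinant = 10*-6 - (-6)^2 = -96
Discriminant = (4)^2 - 4*-96 = 400.0
Eigenvalues: lambda_1 = -8.0, lambda_2 = 12.0
The function is not convex.

0


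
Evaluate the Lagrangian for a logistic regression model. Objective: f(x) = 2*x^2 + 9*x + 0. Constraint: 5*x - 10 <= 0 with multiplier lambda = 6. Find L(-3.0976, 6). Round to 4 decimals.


Step 1: Evaluate f(x).
f(-3.0976) = 2*(-3.0976)^2 + 9*(-3.0976) + 0 = -8.6881
Step 2: Evaluate g(x).
g(-3.0976) = 5*-3.0976 - 10 = -25.488
Step 3: Compute Lagrangian.
L = -8.6881 + 6*-25.488 = -161.6161


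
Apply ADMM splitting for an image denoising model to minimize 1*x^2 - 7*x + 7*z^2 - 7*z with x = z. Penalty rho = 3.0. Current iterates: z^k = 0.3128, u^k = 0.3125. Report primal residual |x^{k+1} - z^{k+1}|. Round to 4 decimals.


ADMM iteration with rho = 3.0, z^k = 0.3128, u^k = 0.3125
Step 1: x-update.
Minimize 1*x^2 - 7*x + (3.0/2)*(x - 0.3128 + 0.3125)^2
FOC: (2*1 + 3.0)*x = 7 + 3.0*(0.3128 - 0.3125)
x^{k+1} = 1.4002
Step 2: z-update.
Minimize 7*z^2 - 7*z + (3.0/2)*(1.4002 - z + 0.3125)^2
FOC: (2*7 + 3.0)*z = 7 + 3.0*(1.4002 + 0.3125)
z^{k+1} = 0.714
Step 3: u-update.
u^{k+1} = 0.3125 + 1.4002 - 0.714 = 0.9987
Step 4: Primal residual = |1.4002 - 0.714| = 0.6862


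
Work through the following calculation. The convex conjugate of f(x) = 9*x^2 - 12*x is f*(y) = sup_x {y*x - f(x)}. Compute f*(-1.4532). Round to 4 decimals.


f*(y) = sup_x {y*x - a*x^2 - b*x} = sup_x {(y-b)*x - a*x^2}
FOC: (y - b) - 2a*x = 0 => x* = (y - b)/(2a)
x* = (-1.4532 + 12)/(2*9) = 0.5859
f*(-1.4532) = (y-b)^2/(4a) = (-1.4532 + 12)^2/(4*9)
= 111.235/36 = 3.0899


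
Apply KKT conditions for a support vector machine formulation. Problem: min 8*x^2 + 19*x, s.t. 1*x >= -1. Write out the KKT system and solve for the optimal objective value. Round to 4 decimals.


Step 1: Try lambda = 0 (constraint inactive).
x_unc = -19/(2*8) = -1.1875
Check: 1*-1.1875 = -1.1875 < -1 -- violated!
Step 2: Constraint must be active: 1*x = -1
x* = -1/1 = -1.0
lambda = (2*8*(-1.0) + 19)/1 = 3.0
Step 3: Compute optimal value.
f(x*) = 8*(-1.0)^2 + 19*(-1.0) = -11.0


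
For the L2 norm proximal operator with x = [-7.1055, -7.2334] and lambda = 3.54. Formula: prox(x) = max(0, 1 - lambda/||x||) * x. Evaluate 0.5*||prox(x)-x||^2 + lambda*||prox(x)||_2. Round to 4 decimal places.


Step 1: Compute ||x||.
||x|| = 10.1395
Step 2: Compute scaling factor.
scale = max(0, 1 - 3.54/10.1395) = 0.6509
Step 3: prox(x) = [-4.6248, -4.708]
||prox(x)|| = 6.5995
Step 4: Proximal objective.
0.5*||prox-x||^2 = 6.2658
lambda*||prox|| = 23.3622
Total = 29.6282


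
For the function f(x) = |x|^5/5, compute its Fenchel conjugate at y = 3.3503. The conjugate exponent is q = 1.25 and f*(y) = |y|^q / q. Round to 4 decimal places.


The conjugate exponent q satisfies 1/p + 1/q = 1.
p = 5, so q = 5/(5 - 1) = 1.25
|y|^q = 3.3503^1.25 = 4.5327
f*(3.3503) = 4.5327 / 1.25 = 3.6261


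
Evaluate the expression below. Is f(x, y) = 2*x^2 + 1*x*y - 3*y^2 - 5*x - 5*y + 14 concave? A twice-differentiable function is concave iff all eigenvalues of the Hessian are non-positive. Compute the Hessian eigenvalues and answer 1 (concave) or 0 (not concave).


The Hessian of f(x,y) = 2*x^2 + 1*x*y - 3*y^2 - 5*x - 5*y + 14 is:
H = [[4, 1], [1, -6]]
Trace = 4 - 6 = -2
Determinant = 4*-6 - (1)^2 = -25
Discriminant = (-2)^2 - 4*-25 = 104.0
Eigenvalues: lambda_1 = -6.099, lambda_2 = 4.099
The function is not concave.

0


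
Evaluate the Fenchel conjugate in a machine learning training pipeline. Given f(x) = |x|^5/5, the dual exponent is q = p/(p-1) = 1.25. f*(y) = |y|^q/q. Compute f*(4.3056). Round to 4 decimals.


The conjugate exponent q satisfies 1/p + 1/q = 1.
p = 5, so q = 5/(5 - 1) = 1.25
|y|^q = 4.3056^1.25 = 6.2021
f*(4.3056) = 6.2021 / 1.25 = 4.9617


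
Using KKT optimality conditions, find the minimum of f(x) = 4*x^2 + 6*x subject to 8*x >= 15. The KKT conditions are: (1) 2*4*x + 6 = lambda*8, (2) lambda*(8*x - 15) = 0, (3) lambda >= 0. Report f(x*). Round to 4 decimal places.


Step 1: Try lambda = 0 (constraint inactive).
x_unc = -6/(2*4) = -0.75
Check: 8*-0.75 = -6.0 < 15 -- violated!
Step 2: Constraint must be active: 8*x = 15
x* = 15/8 = 1.875
lambda = (2*4*1.875 + 6)/8 = 2.625
Step 3: Compute optimal value.
f(x*) = 4*1.875^2 + 6*1.875 = 25.3125


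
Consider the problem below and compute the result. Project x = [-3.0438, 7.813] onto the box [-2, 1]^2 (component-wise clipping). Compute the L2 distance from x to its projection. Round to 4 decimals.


Project each component onto [-2, 1].
clip(-3.0438) = -2.0, clip(7.813) = 1.0
Projection = [-2.0, 1.0]
Squared diffs: [1.0895, 46.417]
Distance = sqrt(47.5065) = 6.8925


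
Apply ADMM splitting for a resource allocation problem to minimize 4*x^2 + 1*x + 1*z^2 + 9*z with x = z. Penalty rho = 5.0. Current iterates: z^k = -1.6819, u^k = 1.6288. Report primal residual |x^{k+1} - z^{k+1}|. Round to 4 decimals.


ADMM iteration with rho = 5.0, z^k = -1.6819, u^k = 1.6288
Step 1: x-update.
Minimize 4*x^2 + 1*x + (5.0/2)*(x + 1.6819 + 1.6288)^2
FOC: (2*4 + 5.0)*x = -1 + 5.0*(-1.6819 - 1.6288)
x^{k+1} = -1.3503
Step 2: z-update.
Minimize 1*z^2 + 9*z + (5.0/2)*(-1.3503 - z + 1.6288)^2
FOC: (2*1 + 5.0)*z = -9 + 5.0*(-1.3503 + 1.6288)
z^{k+1} = -1.0868
Step 3: u-update.
u^{k+1} = 1.6288 - 1.3503 + 1.0868 = 1.3653
Step 4: Primal residual = |-1.3503 + 1.0868| = 0.2635


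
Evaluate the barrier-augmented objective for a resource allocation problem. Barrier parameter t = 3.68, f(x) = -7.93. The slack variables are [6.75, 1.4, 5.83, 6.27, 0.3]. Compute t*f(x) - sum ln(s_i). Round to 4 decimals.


Step 1: Compute log-barrier.
ln values: [1.9095, 0.3365, 1.763, 1.8358, -1.204]
phi = -(1.9095 + 0.3365 + 1.763 + 1.8358 - 1.204) = -4.6408
Step 2: Compute augmented objective.
t*f(x) = 3.68*-7.93 = -29.1824
Total = -29.1824 - 4.6408 = -33.8232


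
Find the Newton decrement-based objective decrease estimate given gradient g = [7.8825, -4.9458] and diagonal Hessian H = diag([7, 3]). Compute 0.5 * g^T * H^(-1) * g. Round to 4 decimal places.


Step 1: H is diagonal, so H^(-1) * g = [1.1261, -1.6486].
Step 2: g^T H^(-1) g = sum_i g_i^2 / H_ii
  = (7.8825)^2/7 + (-4.9458)^2/3
  = 8.8763 + 8.1536 = 17.0299
Step 3: Objective decrease = 0.5 * g^T H^(-1) g = 8.515


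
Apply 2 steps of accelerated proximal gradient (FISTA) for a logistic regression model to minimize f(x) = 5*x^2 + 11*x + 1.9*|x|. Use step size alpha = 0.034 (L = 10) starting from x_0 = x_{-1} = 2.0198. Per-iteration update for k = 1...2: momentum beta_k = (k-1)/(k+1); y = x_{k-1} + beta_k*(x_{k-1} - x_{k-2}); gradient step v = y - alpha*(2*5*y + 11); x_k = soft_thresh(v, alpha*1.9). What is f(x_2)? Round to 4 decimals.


FISTA on f(x) = 5*x^2 + 11*x + 1.9*|x|
L = 10, alpha = 0.034
Iteration 1: beta = 0.0, y = 2.0198 + 0.0*(2.0198 - 2.0198) = 2.0198
  grad(y) = 31.198, v = y - alpha*grad = 0.9591
  prox(v) = soft_thresh(0.9591, 0.0646) = 0.8945
Iteration 2: beta = 0.3333, y = 0.8945 + 0.3333*(0.8945 - 2.0198) = 0.5194
  grad(y) = 16.1936, v = y - alpha*grad = -0.0312
  prox(v) = soft_thresh(-0.0312, 0.0646) = 0.0
f(x_2) = 5*0.0^2 + 11*0.0 + 1.9*|0.0| = 0.0


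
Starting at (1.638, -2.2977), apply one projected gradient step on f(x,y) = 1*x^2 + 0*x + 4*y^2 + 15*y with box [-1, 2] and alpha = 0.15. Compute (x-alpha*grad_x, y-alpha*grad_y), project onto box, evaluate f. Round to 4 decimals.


Step 1: Compute gradient at (1.638, -2.2977).
grad_x = 2*1*1.638 + 0 = 3.276
grad_y = 2*4*-2.2977 + 15 = -3.3816
Step 2: Gradient step.
x_raw = 1.638 - 0.15*3.276 = 1.1466
y_raw = -2.2977 - 0.15*-3.3816 = -1.7905
Step 3: Project onto [-1, 2].
x_proj = clip(1.1466) = 1.1466
y_proj = clip(-1.7905) = -1.0
Step 4: Evaluate f.
f(1.1466, -1.0) = -9.6853


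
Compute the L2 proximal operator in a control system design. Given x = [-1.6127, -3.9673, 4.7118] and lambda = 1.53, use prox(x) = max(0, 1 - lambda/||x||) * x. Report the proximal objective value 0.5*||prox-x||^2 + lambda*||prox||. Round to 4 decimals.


Step 1: Compute ||x||.
||x|| = 6.3672
Step 2: Compute scaling factor.
scale = max(0, 1 - 1.53/6.3672) = 0.7597
Step 3: prox(x) = [-1.2252, -3.014, 3.5796]
||prox(x)|| = 4.8372
Step 4: Proximal objective.
0.5*||prox-x||^2 = 1.1705
lambda*||prox|| = 7.4009
Total = 8.5714


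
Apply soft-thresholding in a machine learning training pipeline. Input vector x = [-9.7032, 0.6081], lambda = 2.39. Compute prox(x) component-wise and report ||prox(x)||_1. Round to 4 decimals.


Soft-thresholding with lambda = 2.39:
prox(-9.7032) = sign(-9.7032)*max(|-9.7032| - 2.39, 0) = -7.3132
prox(0.6081) = sign(0.6081)*max(|0.6081| - 2.39, 0) = 0.0
prox(x) = [-7.3132, 0.0]
||prox(x)||_1 = 7.3132 + 0.0 = 7.3132


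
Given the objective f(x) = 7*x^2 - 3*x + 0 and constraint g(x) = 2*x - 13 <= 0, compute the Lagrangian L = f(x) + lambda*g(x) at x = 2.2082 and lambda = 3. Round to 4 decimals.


Step 1: Evaluate f(x).
f(2.2082) = 7*2.2082^2 - 3*2.2082 + 0 = 27.5084
Step 2: Evaluate g(x).
g(2.2082) = 2*2.2082 - 13 = -8.5836
Step 3: Compute Lagrangian.
L = 27.5084 + 3*-8.5836 = 1.7576


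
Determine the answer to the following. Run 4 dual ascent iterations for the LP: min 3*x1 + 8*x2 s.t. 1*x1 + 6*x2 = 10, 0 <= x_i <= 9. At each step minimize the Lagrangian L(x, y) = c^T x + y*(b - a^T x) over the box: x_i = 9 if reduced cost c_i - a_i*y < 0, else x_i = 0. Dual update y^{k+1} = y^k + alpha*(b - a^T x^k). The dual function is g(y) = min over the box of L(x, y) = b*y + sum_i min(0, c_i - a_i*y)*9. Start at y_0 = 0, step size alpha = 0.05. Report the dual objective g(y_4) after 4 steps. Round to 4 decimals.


Dual ascent for LP: min 3*x1 + 8*x2, 1*x1 + 6*x2 = 10, 0 <= x_i <= 9
Step 1: y^k = 0.0, reduced costs: (3.0, 8.0)
  x^k = (0.0, 0.0), subgradient = b - a^T x = 10.0
  y^{k+1} = 0.0 + 0.05*10.0 = 0.5
Step 2: y^k = 0.5, reduced costs: (2.5, 5.0)
  x^k = (0.0, 0.0), subgradient = b - a^T x = 10.0
  y^{k+1} = 0.5 + 0.05*10.0 = 1.0
Step 3: y^k = 1.0, reduced costs: (2.0, 2.0)
  x^k = (0.0, 0.0), subgradient = b - a^T x = 10.0
  y^{k+1} = 1.0 + 0.05*10.0 = 1.5
Step 4: y^k = 1.5, reduced costs: (1.5, -1.0)
  x^k = (0.0, 9.0), subgradient = b - a^T x = -44.0
  y^{k+1} = 1.5 + 0.05*-44.0 = -0.7
Dual objective at y_4 = -0.7: reduced costs (3.7, 12.2), box minimizer x = (0.0, 0.0)
g(y_4) = b*y + (c1 - a1*y)*x1 + (c2 - a2*y)*x2 = 10*(-0.7) + 3.7*0.0 + 12.2*0.0 = -7.0 + 0.0 + 0.0 = -7.0


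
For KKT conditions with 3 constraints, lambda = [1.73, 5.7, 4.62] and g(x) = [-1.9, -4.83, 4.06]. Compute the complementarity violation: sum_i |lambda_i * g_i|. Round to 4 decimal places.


KKT complementary slackness check:
lambda_1 * g_1 = 1.73 * -1.9 = -3.287
lambda_2 * g_2 = 5.7 * -4.83 = -27.531
lambda_3 * g_3 = 4.62 * 4.06 = 18.7572
Total violation = 3.287 + 27.531 + 18.7572 = 49.5752


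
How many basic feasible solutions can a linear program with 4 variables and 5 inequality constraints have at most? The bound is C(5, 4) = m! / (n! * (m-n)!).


Each vertex corresponds to some choice of n active constraints out of m, so the number of vertices is at most C(m, n) = m! / (n!(m-n)!).
m = 5, n = 4
Numerator: 5 * 4 * 3 * 2
Denominator: 4! = 24
C(5, 4) = 5


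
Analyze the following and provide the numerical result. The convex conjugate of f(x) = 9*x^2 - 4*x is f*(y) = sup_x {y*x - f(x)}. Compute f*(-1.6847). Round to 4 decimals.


f*(y) = sup_x {y*x - a*x^2 - b*x} = sup_x {(y-b)*x - a*x^2}
FOC: (y - b) - 2a*x = 0 => x* = (y - b)/(2a)
x* = (-1.6847 + 4)/(2*9) = 0.1286
f*(-1.6847) = (y-b)^2/(4a) = (-1.6847 + 4)^2/(4*9)
= 5.3606/36 = 0.1489


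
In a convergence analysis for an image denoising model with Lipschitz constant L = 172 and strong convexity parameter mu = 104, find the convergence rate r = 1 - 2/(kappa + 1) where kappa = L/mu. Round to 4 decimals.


Step 1: Compute the condition number.
kappa = L/mu = 172/104 = 1.6538
Step 2: Compute the convergence rate.
r = 1 - 2/(kappa + 1) = 1 - 2*mu/(L + mu) = (L - mu)/(L + mu) = 68/276 = 0.2464


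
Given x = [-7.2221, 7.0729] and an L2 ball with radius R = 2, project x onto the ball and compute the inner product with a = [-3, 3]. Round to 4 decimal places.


Step 1: Compute ||x|| (intermediates to 6 decimals).
||x|| = sqrt((-7.2221)^2 + 7.0729^2) = 10.108642
Step 2: Project.
Since ||x|| > R, scale = R/||x|| = 2/10.108642 = 0.197851, proj(x) = scale * x
proj(x) = [-1.4289, 1.39938]
Step 3: Dot product.
a^T * proj(x) = -3*(-1.4289) + 3*1.39938 = 8.4848


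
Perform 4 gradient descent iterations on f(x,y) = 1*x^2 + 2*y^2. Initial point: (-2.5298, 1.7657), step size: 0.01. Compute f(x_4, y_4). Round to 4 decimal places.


Gradient descent on f(x,y) = 1*x^2 + 2*y^2.
Starting point: (-2.5298, 1.7657), alpha = 0.01
Step 1: grad_x = 2*1*-2.5298 = -5.0596, grad_y = 2*2*1.7657 = 7.0628
  x_1 = -2.5298 - 0.01*-5.0596 = -2.4792
  y_1 = 1.7657 - 0.01*7.0628 = 1.6951
Step 2: grad_x = 2*1*-2.4792 = -4.9584, grad_y = 2*2*1.6951 = 6.7803
  x_2 = -2.4792 - 0.01*-4.9584 = -2.4296
  y_2 = 1.6951 - 0.01*6.7803 = 1.6273
Step 3: grad_x = 2*1*-2.4296 = -4.8592, grad_y = 2*2*1.6273 = 6.5091
  x_3 = -2.4296 - 0.01*-4.8592 = -2.381
  y_3 = 1.6273 - 0.01*6.5091 = 1.5622
Step 4: grad_x = 2*1*-2.381 = -4.7621, grad_y = 2*2*1.5622 = 6.2487
  x_4 = -2.381 - 0.01*-4.7621 = -2.3334
  y_4 = 1.5622 - 0.01*6.2487 = 1.4997
f(-2.3334, 1.4997) = 1*(-2.3334)^2 + 2*1.4997^2 = 9.9429


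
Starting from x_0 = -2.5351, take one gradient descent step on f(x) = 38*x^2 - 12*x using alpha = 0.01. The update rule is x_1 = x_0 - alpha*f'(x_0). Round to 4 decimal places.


We compute the gradient at x_0 and apply the update.
f'(x) = 76*x - 12
f'(-2.5351) = 76*-2.5351 - 12 = -204.6676
x_1 = -2.5351 - 0.01*-204.6676 = -0.4884


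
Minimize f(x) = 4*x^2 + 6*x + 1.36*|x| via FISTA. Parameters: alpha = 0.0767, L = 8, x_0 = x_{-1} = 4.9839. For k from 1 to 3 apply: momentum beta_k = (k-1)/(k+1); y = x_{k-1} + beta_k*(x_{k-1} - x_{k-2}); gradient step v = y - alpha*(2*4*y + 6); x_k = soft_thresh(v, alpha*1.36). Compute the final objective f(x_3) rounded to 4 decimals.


FISTA on f(x) = 4*x^2 + 6*x + 1.36*|x|
L = 8, alpha = 0.0767
Iteration 1: beta = 0.0, y = 4.9839 + 0.0*(4.9839 - 4.9839) = 4.9839
  grad(y) = 45.8712, v = y - alpha*grad = 1.4656
  prox(v) = soft_thresh(1.4656, 0.1043) = 1.3613
Iteration 2: beta = 0.3333, y = 1.3613 + 0.3333*(1.3613 - 4.9839) = 0.1537
  grad(y) = 7.2298, v = y - alpha*grad = -0.4008
  prox(v) = soft_thresh(-0.4008, 0.1043) = -0.2965
Iteration 3: beta = 0.5, y = -0.2965 + 0.5*(-0.2965 - 1.3613) = -1.1254
  grad(y) = -3.0029, v = y - alpha*grad = -0.895
  prox(v) = soft_thresh(-0.895, 0.1043) = -0.7907
f(x_3) = 4*(-0.7907)^2 + 6*(-0.7907) + 1.36*|-0.7907| = -1.168


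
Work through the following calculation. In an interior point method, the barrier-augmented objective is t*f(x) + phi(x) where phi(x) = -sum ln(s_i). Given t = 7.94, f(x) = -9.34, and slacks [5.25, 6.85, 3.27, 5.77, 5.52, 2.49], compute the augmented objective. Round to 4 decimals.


Step 1: Compute log-barrier.
ln values: [1.6582, 1.9242, 1.1848, 1.7527, 1.7084, 0.9123]
phi = -(1.6582 + 1.9242 + 1.1848 + 1.7527 + 1.7084 + 0.9123) = -9.1406
Step 2: Compute augmented objective.
t*f(x) = 7.94*-9.34 = -74.1596
Total = -74.1596 - 9.1406 = -83.3002


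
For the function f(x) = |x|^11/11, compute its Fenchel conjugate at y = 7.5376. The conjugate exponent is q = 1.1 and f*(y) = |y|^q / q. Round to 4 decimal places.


The conjugate exponent q satisfies 1/p + 1/q = 1.
p = 11, so q = 11/(11 - 1) = 1.1
|y|^q = 7.5376^1.1 = 9.2248
f*(7.5376) = 9.2248 / 1.1 = 8.3862


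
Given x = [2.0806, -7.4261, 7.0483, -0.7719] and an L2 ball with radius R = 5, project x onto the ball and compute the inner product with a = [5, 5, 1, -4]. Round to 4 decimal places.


Step 1: Compute ||x|| (intermediates to 6 decimals).
||x|| = sqrt(2.0806^2 + (-7.4261)^2 + 7.0483^2 + (-0.7719)^2) = 10.476174
Step 2: Project.
Since ||x|| > R, scale = R/||x|| = 5/10.476174 = 0.477273, proj(x) = scale * x
proj(x) = [0.993014, -3.544277, 3.363963, -0.368407]
Step 3: Dot product.
a^T * proj(x) = 5*0.993014 + 5*(-3.544277) + 1*3.363963 - 4*(-0.368407) = -7.9187


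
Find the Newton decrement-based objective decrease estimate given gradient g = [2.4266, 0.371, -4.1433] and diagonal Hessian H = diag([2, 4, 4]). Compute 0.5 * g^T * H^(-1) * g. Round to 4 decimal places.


Step 1: H is diagonal, so H^(-1) * g = [1.2133, 0.0928, -1.0358].
Step 2: g^T H^(-1) g = sum_i g_i^2 / H_ii
  = (2.4266)^2/2 + (0.371)^2/4 + (-4.1433)^2/4
  = 2.9442 + 0.0344 + 4.2917 = 7.2703
Step 3: Objective decrease = 0.5 * g^T H^(-1) g = 3.6352
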